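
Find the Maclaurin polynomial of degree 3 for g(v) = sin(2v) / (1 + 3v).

50*v^3/3 - 6*v^2 + 2*v

Write out both Maclaurin series and multiply, keeping only the needed powers.
g(0) = 0
g′(0) = 2
g′′(0) = -12
g′′′(0) = 100
Then c_k = g^(k)(0)/k! gives each Taylor coefficient.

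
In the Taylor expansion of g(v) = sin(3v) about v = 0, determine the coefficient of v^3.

-9/2

Compute the successive derivatives at the expansion point and divide by k!.
g(0) = 0
g′(0) = 3
g′′(0) = 0
g′′′(0) = -27
Then c_k = g^(k)(0)/k! gives each Taylor coefficient.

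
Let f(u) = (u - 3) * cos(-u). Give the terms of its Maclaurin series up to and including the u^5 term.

Distribute the polynomial across the series and collect like powers.
[u^0] = -3;  [u^1] = 1;  [u^2] = 3/2;  [u^3] = -1/2;  [u^4] = -1/8;  [u^5] = 1/24.

u^5/24 - u^4/8 - u^3/2 + 3*u^2/2 + u - 3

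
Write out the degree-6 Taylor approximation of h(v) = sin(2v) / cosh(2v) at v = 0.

Write the quotient as an unknown series and match coefficients against numerator = denominator · series.
h(0) = 0
h′(0) = 2
h′′(0) = 0
h′′′(0) = -32
h^(4)(0) = 0
h^(5)(0) = 1152
h^(6)(0) = 0
The Taylor polynomial is Σ h^(k)(0)/k! · v^k.

48*v^5/5 - 16*v^3/3 + 2*v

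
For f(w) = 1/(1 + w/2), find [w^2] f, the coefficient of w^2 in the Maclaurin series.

f(0) = 1
f′(0) = -1/2
f′′(0) = 1/2
The Taylor polynomial is Σ f^(k)(0)/k! · w^k.

1/4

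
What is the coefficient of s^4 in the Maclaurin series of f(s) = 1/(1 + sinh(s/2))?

1/12

Substitute the inner expansion into the outer series and collect powers.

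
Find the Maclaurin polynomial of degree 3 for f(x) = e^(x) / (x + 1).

-x^3/3 + x^2/2 + 1

Expand 1/(denominator) as a geometric series and multiply by the numerator's series.
f(0) = 1
f′(0) = 0
f′′(0) = 1
f′′′(0) = -2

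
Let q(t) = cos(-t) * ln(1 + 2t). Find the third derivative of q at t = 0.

Expand each factor separately, then convolve coefficients.
The coefficient of t^3 in the expansion is 5/3, so q′′′(0) = 3! * (5/3) = 10.

10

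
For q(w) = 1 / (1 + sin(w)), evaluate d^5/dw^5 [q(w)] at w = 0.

-61

Expand as Σ (-1)^k u^k with u equal to the inner function's series.
The coefficient of w^5 in the expansion is -61/120, so q^(5)(0) = 5! * (-61/120) = -61.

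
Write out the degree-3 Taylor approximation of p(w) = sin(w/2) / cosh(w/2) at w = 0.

-w^3/12 + w/2

Invert the denominator's series and multiply.
p(0) = 0
p′(0) = 1/2
p′′(0) = 0
p′′′(0) = -1/2
Dividing each by k! gives the coefficients c_0, ..., c_3.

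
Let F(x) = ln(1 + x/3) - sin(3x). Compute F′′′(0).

Expand each term separately and add.
The coefficient of x^3 in the expansion is 731/162, so F′′′(0) = 3! * (731/162) = 731/27.

731/27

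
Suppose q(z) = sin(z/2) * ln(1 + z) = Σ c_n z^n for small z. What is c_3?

-1/4

Write out both Maclaurin series and multiply, keeping only the needed powers.
q(0) = 0
q′(0) = 0
q′′(0) = 1
q′′′(0) = -3/2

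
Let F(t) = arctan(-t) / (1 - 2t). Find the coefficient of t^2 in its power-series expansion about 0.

-2

Multiply the two series term by term and collect like powers.
F(0) = 0
F′(0) = -1
F′′(0) = -4
So c_2 = F′′(0)/2! = -2.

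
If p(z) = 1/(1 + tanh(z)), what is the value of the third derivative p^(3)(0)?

-4

Substitute the inner expansion into the outer series and collect powers.
From the series, [z^3] p = -2/3; multiply by 3! = 6 to get -4.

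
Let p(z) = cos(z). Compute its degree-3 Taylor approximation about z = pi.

(z - pi)^2/2 - 1

Apply the Taylor formula c_k = f^(k)(a)/k!.
p(pi) = -1
p′(pi) = 0
p′′(pi) = 1
p′′′(pi) = 0
Dividing each by k! gives the coefficients c_0, ..., c_3.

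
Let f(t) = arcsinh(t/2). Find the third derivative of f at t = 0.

-1/8

Apply the Taylor formula c_k = f^(k)(a)/k!.
From the series, [t^3] f = -1/48; multiply by 3! = 6 to get -1/8.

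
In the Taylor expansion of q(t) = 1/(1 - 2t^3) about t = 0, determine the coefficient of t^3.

[t^0] = 1;  [t^1] = 0;  [t^2] = 0;  [t^3] = 2.

2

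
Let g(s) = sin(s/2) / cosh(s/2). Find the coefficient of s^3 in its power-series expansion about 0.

-1/12

Divide the numerator series by the denominator series (power-series long division).
g(0) = 0
g′(0) = 1/2
g′′(0) = 0
g′′′(0) = -1/2
Then c_k = g^(k)(0)/k! gives each Taylor coefficient.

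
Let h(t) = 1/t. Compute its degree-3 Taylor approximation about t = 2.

-(t - 2)^3/16 + (t - 2)^2/8 - (t - 2)/4 + 1/2

Apply the Taylor formula c_k = f^(k)(a)/k!.
h(2) = 1/2
h′(2) = -1/4
h′′(2) = 1/4
h′′′(2) = -3/8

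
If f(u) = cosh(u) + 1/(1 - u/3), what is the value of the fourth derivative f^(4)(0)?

Expand each term separately and add.
From the series, [u^4] f = 35/648; multiply by 4! = 24 to get 35/27.

35/27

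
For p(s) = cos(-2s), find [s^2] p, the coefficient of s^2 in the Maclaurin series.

p(0) = 1
p′(0) = 0
p′′(0) = -4
Then c_k = p^(k)(0)/k! gives each Taylor coefficient.

-2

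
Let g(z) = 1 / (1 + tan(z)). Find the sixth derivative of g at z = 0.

Write 1/(1+u) = 1 - u + u^2 - u^3 + ... and substitute the series for u.
The coefficient of z^6 in the expansion is 122/45, so g^(6)(0) = 6! * (122/45) = 1952.

1952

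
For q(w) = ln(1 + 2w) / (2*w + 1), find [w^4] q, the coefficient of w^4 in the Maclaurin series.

Multiply the numerator's expansion by the denominator's geometric series.
q(0) = 0
q′(0) = 2
q′′(0) = -12
q′′′(0) = 88
q^(4)(0) = -800

-100/3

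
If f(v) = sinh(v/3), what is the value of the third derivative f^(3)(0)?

1/27

From the series, [v^3] f = 1/162; multiply by 3! = 6 to get 1/27.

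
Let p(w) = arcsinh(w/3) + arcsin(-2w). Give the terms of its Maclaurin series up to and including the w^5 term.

-1555*w^5/648 - 217*w^3/162 - 5*w/3

Add the two expansions coefficient-wise.
p(0) = 0
p′(0) = -5/3
p′′(0) = 0
p′′′(0) = -217/27
p^(4)(0) = 0
p^(5)(0) = -7775/27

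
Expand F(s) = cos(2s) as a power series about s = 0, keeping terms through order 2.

Apply the Taylor formula c_k = f^(k)(a)/k!.
F(0) = 1
F′(0) = 0
F′′(0) = -4

1 - 2*s^2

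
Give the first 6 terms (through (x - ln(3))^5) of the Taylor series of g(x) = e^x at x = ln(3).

(x - ln(3))^5/40 + (x - ln(3))^4/8 + (x - ln(3))^3/2 + 3*(x - ln(3))^2/2 + 3*(x - ln(3)) + 3

g(ln(3)) = 3
g′(ln(3)) = 3
g′′(ln(3)) = 3
g′′′(ln(3)) = 3
g^(4)(ln(3)) = 3
g^(5)(ln(3)) = 3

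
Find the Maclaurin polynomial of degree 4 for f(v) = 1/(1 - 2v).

16*v^4 + 8*v^3 + 4*v^2 + 2*v + 1

f(0) = 1
f′(0) = 2
f′′(0) = 8
f′′′(0) = 48
f^(4)(0) = 384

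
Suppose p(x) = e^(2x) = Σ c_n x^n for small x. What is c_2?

p(0) = 1
p′(0) = 2
p′′(0) = 4
So c_2 = p′′(0)/2! = 2.

2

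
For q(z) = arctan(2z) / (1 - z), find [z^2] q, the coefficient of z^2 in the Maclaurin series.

Expand 1/(denominator) as a geometric series and multiply by the numerator's series.
[z^0] = 0;  [z^1] = 2;  [z^2] = 2.

2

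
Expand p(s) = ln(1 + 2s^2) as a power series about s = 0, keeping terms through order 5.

p(0) = 0
p′(0) = 0
p′′(0) = 4
p′′′(0) = 0
p^(4)(0) = -48
p^(5)(0) = 0

-2*s^4 + 2*s^2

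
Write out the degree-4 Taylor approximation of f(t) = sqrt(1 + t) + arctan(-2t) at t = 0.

-5*t^4/128 + 131*t^3/48 - t^2/8 - 3*t/2 + 1

Expand each term separately and add.
f(0) = 1
f′(0) = -3/2
f′′(0) = -1/4
f′′′(0) = 131/8
f^(4)(0) = -15/16
Dividing each by k! gives the coefficients c_0, ..., c_4.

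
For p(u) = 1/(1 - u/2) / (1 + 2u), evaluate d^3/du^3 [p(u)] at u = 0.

-153/4

Write out both Maclaurin series and multiply, keeping only the needed powers.
The coefficient of u^3 in the expansion is -51/8, so p′′′(0) = 3! * (-51/8) = -153/4.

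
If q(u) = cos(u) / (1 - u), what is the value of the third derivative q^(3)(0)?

Multiply the numerator's expansion by the denominator's geometric series.
From the series, [u^3] q = 1/2; multiply by 3! = 6 to get 3.

3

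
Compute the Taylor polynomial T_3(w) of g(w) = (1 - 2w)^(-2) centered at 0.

g(0) = 1
g′(0) = 4
g′′(0) = 24
g′′′(0) = 192

32*w^3 + 12*w^2 + 4*w + 1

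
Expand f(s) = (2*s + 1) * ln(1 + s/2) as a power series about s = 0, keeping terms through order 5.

-s^5/40 + 13*s^4/192 - 5*s^3/24 + 7*s^2/8 + s/2

Distribute the polynomial across the series and collect like powers.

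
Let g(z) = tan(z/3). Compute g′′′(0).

2/27

Compute the successive derivatives at the expansion point and divide by k!.
The coefficient of z^3 in the expansion is 1/81, so g′′′(0) = 3! * (1/81) = 2/27.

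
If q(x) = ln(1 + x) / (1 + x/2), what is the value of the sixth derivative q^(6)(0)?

Write out both Maclaurin series and multiply, keeping only the needed powers.
From the series, [x^6] q = -13/30; multiply by 6! = 720 to get -312.

-312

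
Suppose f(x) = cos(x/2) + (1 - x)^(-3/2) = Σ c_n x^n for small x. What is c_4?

473/192

Combine the two series term by term.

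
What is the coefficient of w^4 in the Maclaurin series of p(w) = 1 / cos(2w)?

10/3

Invert the denominator's series and multiply.
[w^0] = 1;  [w^1] = 0;  [w^2] = 2;  [w^3] = 0;  [w^4] = 10/3.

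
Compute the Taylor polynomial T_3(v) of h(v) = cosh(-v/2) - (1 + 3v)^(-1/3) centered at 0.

Combine the two series term by term.
[v^0] = 0;  [v^1] = 1;  [v^2] = -15/8;  [v^3] = 14/3.

14*v^3/3 - 15*v^2/8 + v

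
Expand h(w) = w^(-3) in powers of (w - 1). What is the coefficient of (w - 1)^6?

28

h(1) = 1
h′(1) = -3
h′′(1) = 12
h′′′(1) = -60
h^(4)(1) = 360
h^(5)(1) = -2520
h^(6)(1) = 20160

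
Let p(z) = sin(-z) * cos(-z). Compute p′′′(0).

Multiply the two series term by term and collect like powers.
The coefficient of z^3 in the expansion is 2/3, so p′′′(0) = 3! * (2/3) = 4.

4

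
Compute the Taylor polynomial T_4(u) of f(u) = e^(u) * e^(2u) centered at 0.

27*u^4/8 + 9*u^3/2 + 9*u^2/2 + 3*u + 1

Write out both Maclaurin series and multiply, keeping only the needed powers.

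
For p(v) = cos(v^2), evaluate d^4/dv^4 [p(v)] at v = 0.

The coefficient of v^4 in the expansion is -1/2, so p^(4)(0) = 4! * (-1/2) = -12.

-12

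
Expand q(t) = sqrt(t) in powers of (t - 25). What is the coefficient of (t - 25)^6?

-21/50000000000

c_6 = q^(6)(25)/6! = -21/50000000000.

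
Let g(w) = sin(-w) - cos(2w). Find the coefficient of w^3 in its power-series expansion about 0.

1/6

Add the two expansions coefficient-wise.
g(0) = -1
g′(0) = -1
g′′(0) = 4
g′′′(0) = 1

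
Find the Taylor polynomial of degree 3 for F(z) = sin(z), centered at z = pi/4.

F(pi/4) = sqrt(2)/2
F′(pi/4) = sqrt(2)/2
F′′(pi/4) = -sqrt(2)/2
F′′′(pi/4) = -sqrt(2)/2

-sqrt(2)*(z - pi/4)^3/12 - sqrt(2)*(z - pi/4)^2/4 + sqrt(2)*(z - pi/4)/2 + sqrt(2)/2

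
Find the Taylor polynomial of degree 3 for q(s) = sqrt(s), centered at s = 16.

Apply the Taylor formula c_k = f^(k)(a)/k!.
[(s - 16)^0] = 4;  [(s - 16)^1] = 1/8;  [(s - 16)^2] = -1/512;  [(s - 16)^3] = 1/16384.

(s - 16)^3/16384 - (s - 16)^2/512 + (s - 16)/8 + 4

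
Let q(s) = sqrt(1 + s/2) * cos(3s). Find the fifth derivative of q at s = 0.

Take the Cauchy product of the two expansions.
The coefficient of s^5 in the expansion is 6631/8192, so q^(5)(0) = 5! * (6631/8192) = 99465/1024.

99465/1024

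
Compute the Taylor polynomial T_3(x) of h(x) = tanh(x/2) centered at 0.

h(0) = 0
h′(0) = 1/2
h′′(0) = 0
h′′′(0) = -1/4
Then c_k = h^(k)(0)/k! gives each Taylor coefficient.

-x^3/24 + x/2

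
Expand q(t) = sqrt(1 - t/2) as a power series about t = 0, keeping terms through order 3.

-t^3/128 - t^2/32 - t/4 + 1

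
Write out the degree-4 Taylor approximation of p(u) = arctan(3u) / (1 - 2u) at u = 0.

Take the Cauchy product of the two expansions.
p(0) = 0
p′(0) = 3
p′′(0) = 12
p′′′(0) = 18
p^(4)(0) = 144
Dividing each by k! gives the coefficients c_0, ..., c_4.

6*u^4 + 3*u^3 + 6*u^2 + 3*u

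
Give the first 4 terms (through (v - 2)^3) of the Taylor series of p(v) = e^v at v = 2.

(v - 2)^3*e^(2)/6 + (v - 2)^2*e^(2)/2 + (v - 2)*e^(2) + e^(2)

p(2) = e^(2)
p′(2) = e^(2)
p′′(2) = e^(2)
p′′′(2) = e^(2)
Dividing each by k! gives the coefficients c_0, ..., c_3.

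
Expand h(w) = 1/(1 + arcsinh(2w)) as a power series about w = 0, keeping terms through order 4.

Compose series: expand the inner function first, then feed it into the outer expansion.
h(0) = 1
h′(0) = -2
h′′(0) = 8
h′′′(0) = -40
h^(4)(0) = 256

32*w^4/3 - 20*w^3/3 + 4*w^2 - 2*w + 1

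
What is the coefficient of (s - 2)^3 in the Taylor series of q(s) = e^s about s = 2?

e^(2)/6

q(2) = e^(2)
q′(2) = e^(2)
q′′(2) = e^(2)
q′′′(2) = e^(2)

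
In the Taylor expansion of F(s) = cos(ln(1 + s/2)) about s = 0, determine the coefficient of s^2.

Compose series: expand the inner function first, then feed it into the outer expansion.
F(0) = 1
F′(0) = 0
F′′(0) = -1/4

-1/8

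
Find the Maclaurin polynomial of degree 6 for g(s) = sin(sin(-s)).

Let u equal the inner series; expand the outer function in u and truncate.
g(0) = 0
g′(0) = -1
g′′(0) = 0
g′′′(0) = 2
g^(4)(0) = 0
g^(5)(0) = -12
g^(6)(0) = 0

-s^5/10 + s^3/3 - s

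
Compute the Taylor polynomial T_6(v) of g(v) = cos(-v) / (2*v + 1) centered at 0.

40439*v^6/720 - 337*v^5/12 + 337*v^4/24 - 7*v^3 + 7*v^2/2 - 2*v + 1

Use 1/(1 - r) = Σ r^k on the denominator, then take the Cauchy product.
g(0) = 1
g′(0) = -2
g′′(0) = 7
g′′′(0) = -42
g^(4)(0) = 337
g^(5)(0) = -3370
g^(6)(0) = 40439
Dividing each by k! gives the coefficients c_0, ..., c_6.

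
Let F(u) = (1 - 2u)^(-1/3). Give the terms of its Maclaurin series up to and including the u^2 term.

8*u^2/9 + 2*u/3 + 1

[u^0] = 1;  [u^1] = 2/3;  [u^2] = 8/9.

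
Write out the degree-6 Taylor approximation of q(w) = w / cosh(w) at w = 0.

Divide the numerator series by the denominator series (power-series long division).

5*w^5/24 - w^3/2 + w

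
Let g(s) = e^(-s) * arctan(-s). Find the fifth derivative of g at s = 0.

-9

Expand each factor separately, then convolve coefficients.
From the series, [s^5] g = -3/40; multiply by 5! = 120 to get -9.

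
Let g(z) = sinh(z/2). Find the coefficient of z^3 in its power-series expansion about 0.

c_3 = g′′′(0)/3! = 1/48.

1/48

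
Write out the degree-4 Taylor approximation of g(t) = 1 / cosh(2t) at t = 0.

10*t^4/3 - 2*t^2 + 1

Divide the numerator series by the denominator series (power-series long division).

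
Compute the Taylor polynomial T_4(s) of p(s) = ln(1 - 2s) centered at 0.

p(0) = 0
p′(0) = -2
p′′(0) = -4
p′′′(0) = -16
p^(4)(0) = -96
Dividing each by k! gives the coefficients c_0, ..., c_4.

-4*s^4 - 8*s^3/3 - 2*s^2 - 2*s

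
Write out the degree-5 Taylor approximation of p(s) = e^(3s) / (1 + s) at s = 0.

Take the Cauchy product of the two expansions.
p(0) = 1
p′(0) = 2
p′′(0) = 5
p′′′(0) = 12
p^(4)(0) = 33
p^(5)(0) = 78

13*s^5/20 + 11*s^4/8 + 2*s^3 + 5*s^2/2 + 2*s + 1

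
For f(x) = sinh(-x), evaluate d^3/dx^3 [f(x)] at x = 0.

-1

Compute the successive derivatives at the expansion point and divide by k!.
From the series, [x^3] f = -1/6; multiply by 3! = 6 to get -1.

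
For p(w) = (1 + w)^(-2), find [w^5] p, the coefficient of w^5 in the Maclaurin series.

p(0) = 1
p′(0) = -2
p′′(0) = 6
p′′′(0) = -24
p^(4)(0) = 120
p^(5)(0) = -720
So c_5 = p^(5)(0)/5! = -6.

-6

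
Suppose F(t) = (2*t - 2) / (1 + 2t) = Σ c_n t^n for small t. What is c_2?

Distribute the polynomial across the series and collect like powers.
F(0) = -2
F′(0) = 6
F′′(0) = -24

-12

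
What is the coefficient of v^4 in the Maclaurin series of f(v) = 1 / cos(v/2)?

Write the quotient as an unknown series and match coefficients against numerator = denominator · series.
f(0) = 1
f′(0) = 0
f′′(0) = 1/4
f′′′(0) = 0
f^(4)(0) = 5/16
Dividing each by k! gives the coefficients c_0, ..., c_4.

5/384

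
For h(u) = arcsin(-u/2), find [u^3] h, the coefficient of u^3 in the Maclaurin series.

-1/48

[u^0] = 0;  [u^1] = -1/2;  [u^2] = 0;  [u^3] = -1/48.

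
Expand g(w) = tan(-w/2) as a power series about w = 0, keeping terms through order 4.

g(0) = 0
g′(0) = -1/2
g′′(0) = 0
g′′′(0) = -1/4
g^(4)(0) = 0

-w^3/24 - w/2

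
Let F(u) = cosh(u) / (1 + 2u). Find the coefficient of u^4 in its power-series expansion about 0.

433/24

Take the Cauchy product of the two expansions.
[u^0] = 1;  [u^1] = -2;  [u^2] = 9/2;  [u^3] = -9;  [u^4] = 433/24.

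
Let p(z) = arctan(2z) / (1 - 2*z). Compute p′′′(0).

Expand 1/(denominator) as a geometric series and multiply by the numerator's series.
From the series, [z^3] p = 16/3; multiply by 3! = 6 to get 32.

32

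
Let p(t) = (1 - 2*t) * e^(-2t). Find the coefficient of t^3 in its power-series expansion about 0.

-16/3

Shift and add copies of the series according to the polynomial's terms.
[t^0] = 1;  [t^1] = -4;  [t^2] = 6;  [t^3] = -16/3.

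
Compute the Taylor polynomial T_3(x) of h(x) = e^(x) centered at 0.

[x^0] = 1;  [x^1] = 1;  [x^2] = 1/2;  [x^3] = 1/6.

x^3/6 + x^2/2 + x + 1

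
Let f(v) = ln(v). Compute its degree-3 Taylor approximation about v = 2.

[(v - 2)^0] = ln(2);  [(v - 2)^1] = 1/2;  [(v - 2)^2] = -1/8;  [(v - 2)^3] = 1/24.

(v - 2)^3/24 - (v - 2)^2/8 + (v - 2)/2 + ln(2)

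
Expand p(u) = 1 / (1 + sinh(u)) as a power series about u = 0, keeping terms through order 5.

-181*u^5/120 + 4*u^4/3 - 7*u^3/6 + u^2 - u + 1

Use the geometric series for the reciprocal, then substitute.
[u^0] = 1;  [u^1] = -1;  [u^2] = 1;  [u^3] = -7/6;  [u^4] = 4/3;  [u^5] = -181/120.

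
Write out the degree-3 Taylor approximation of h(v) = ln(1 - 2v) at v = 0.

Apply the Taylor formula c_k = f^(k)(a)/k!.
[v^0] = 0;  [v^1] = -2;  [v^2] = -2;  [v^3] = -8/3.

-8*v^3/3 - 2*v^2 - 2*v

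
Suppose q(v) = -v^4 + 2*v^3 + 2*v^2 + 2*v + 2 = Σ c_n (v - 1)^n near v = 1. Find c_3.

-2

q(1) = 7
q′(1) = 8
q′′(1) = 4
q′′′(1) = -12
Then c_k = q^(k)(1)/k! gives each Taylor coefficient.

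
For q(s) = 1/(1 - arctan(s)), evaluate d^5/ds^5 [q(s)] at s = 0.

Let u equal the inner series; expand the outer function in u and truncate.
From the series, [s^5] q = 1/5; multiply by 5! = 120 to get 24.

24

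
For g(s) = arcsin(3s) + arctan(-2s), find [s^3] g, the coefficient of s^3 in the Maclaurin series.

43/6

Expand each term separately and add.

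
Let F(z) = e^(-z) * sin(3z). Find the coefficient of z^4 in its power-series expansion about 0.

Take the Cauchy product of the two expansions.

4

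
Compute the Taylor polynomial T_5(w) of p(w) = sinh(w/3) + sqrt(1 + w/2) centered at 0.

26539*w^5/29859840 - 5*w^4/2048 + 145*w^3/10368 - w^2/32 + 7*w/12 + 1

Add the two expansions coefficient-wise.
p(0) = 1
p′(0) = 7/12
p′′(0) = -1/16
p′′′(0) = 145/1728
p^(4)(0) = -15/256
p^(5)(0) = 26539/248832
Dividing each by k! gives the coefficients c_0, ..., c_5.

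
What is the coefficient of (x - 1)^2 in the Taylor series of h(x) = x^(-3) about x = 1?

6

Use the known series and substitute for the argument.
[(x - 1)^0] = 1;  [(x - 1)^1] = -3;  [(x - 1)^2] = 6.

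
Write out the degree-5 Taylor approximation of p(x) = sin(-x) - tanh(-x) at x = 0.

x^5/8 - x^3/6

Combine the two series term by term.
p(0) = 0
p′(0) = 0
p′′(0) = 0
p′′′(0) = -1
p^(4)(0) = 0
p^(5)(0) = 15
Dividing each by k! gives the coefficients c_0, ..., c_5.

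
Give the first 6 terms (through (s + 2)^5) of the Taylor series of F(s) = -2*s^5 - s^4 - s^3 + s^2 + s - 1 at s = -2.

F(-2) = 57
F′(-2) = -143
F′′(-2) = 286
F′′′(-2) = -438
F^(4)(-2) = 456
F^(5)(-2) = -240

-2*(s + 2)^5 + 19*(s + 2)^4 - 73*(s + 2)^3 + 143*(s + 2)^2 - 143*(s + 2) + 57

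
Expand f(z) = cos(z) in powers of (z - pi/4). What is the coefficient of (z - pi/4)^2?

-sqrt(2)/4

f(pi/4) = sqrt(2)/2
f′(pi/4) = -sqrt(2)/2
f′′(pi/4) = -sqrt(2)/2
So c_2 = f′′(pi/4)/2! = -sqrt(2)/4.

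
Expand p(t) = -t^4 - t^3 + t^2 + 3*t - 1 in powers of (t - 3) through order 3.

-13*(t - 3)^3 - 62*(t - 3)^2 - 126*(t - 3) - 91

Apply the Taylor formula c_k = f^(k)(a)/k!.
[(t - 3)^0] = -91;  [(t - 3)^1] = -126;  [(t - 3)^2] = -62;  [(t - 3)^3] = -13.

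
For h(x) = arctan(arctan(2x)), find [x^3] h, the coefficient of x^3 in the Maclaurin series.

Compose series: expand the inner function first, then feed it into the outer expansion.
h(0) = 0
h′(0) = 2
h′′(0) = 0
h′′′(0) = -32
So c_3 = h′′′(0)/3! = -16/3.

-16/3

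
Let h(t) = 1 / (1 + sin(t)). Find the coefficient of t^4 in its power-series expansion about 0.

Write 1/(1+u) = 1 - u + u^2 - u^3 + ... and substitute the series for u.
[t^0] = 1;  [t^1] = -1;  [t^2] = 1;  [t^3] = -5/6;  [t^4] = 2/3.
So c_4 = h^(4)(0)/4! = 2/3.

2/3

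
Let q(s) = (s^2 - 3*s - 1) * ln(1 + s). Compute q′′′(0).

Distribute the polynomial across the series and collect like powers.
The coefficient of s^3 in the expansion is 13/6, so q′′′(0) = 3! * (13/6) = 13.

13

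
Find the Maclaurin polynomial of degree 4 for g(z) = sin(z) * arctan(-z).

z^4/2 - z^2

Expand each factor separately, then convolve coefficients.
g(0) = 0
g′(0) = 0
g′′(0) = -2
g′′′(0) = 0
g^(4)(0) = 12
The Taylor polynomial is Σ g^(k)(0)/k! · z^k.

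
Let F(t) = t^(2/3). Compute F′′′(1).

8/27

Compute the successive derivatives at the expansion point and divide by k!.
The coefficient of (t - 1)^3 in the expansion is 4/81, so F′′′(1) = 3! * (4/81) = 8/27.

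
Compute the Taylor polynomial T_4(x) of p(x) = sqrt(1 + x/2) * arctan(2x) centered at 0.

Multiply the two series term by term and collect like powers.
p(0) = 0
p′(0) = 2
p′′(0) = 1
p′′′(0) = -131/8
p^(4)(0) = -125/8

-125*x^4/192 - 131*x^3/48 + x^2/2 + 2*x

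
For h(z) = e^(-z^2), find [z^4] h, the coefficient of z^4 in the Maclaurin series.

h(0) = 1
h′(0) = 0
h′′(0) = -2
h′′′(0) = 0
h^(4)(0) = 12

1/2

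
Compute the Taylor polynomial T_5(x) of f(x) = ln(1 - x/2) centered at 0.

Differentiate repeatedly and evaluate at the center.
[x^0] = 0;  [x^1] = -1/2;  [x^2] = -1/8;  [x^3] = -1/24;  [x^4] = -1/64;  [x^5] = -1/160.

-x^5/160 - x^4/64 - x^3/24 - x^2/8 - x/2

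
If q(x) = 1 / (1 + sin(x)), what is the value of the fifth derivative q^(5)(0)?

-61

Expand as Σ (-1)^k u^k with u equal to the inner function's series.
The coefficient of x^5 in the expansion is -61/120, so q^(5)(0) = 5! * (-61/120) = -61.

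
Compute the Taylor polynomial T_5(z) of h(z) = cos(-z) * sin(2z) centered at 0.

Take the Cauchy product of the two expansions.

61*z^5/60 - 7*z^3/3 + 2*z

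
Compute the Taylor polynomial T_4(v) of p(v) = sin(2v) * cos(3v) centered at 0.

Take the Cauchy product of the two expansions.
[v^0] = 0;  [v^1] = 2;  [v^2] = 0;  [v^3] = -31/3;  [v^4] = 0.

-31*v^3/3 + 2*v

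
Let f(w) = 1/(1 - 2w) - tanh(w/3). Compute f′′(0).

Expand each term separately and add.
The coefficient of w^2 in the expansion is 4, so f′′(0) = 2! * (4) = 8.

8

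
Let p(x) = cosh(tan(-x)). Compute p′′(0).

1

Plug the Maclaurin series of the inner function into that of the outer and collect terms.
The coefficient of x^2 in the expansion is 1/2, so p′′(0) = 2! * (1/2) = 1.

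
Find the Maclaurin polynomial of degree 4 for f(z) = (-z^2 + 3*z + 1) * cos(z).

13*z^4/24 - 3*z^3/2 - 3*z^2/2 + 3*z + 1

Multiply each power in the prefactor through the base expansion.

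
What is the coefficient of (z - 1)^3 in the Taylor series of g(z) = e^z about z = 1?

g(1) = e
g′(1) = e
g′′(1) = e
g′′′(1) = e
So c_3 = g′′′(1)/3! = e/6.

e/6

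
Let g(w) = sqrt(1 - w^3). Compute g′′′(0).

Differentiate repeatedly and evaluate at the center.
The coefficient of w^3 in the expansion is -1/2, so g′′′(0) = 3! * (-1/2) = -3.

-3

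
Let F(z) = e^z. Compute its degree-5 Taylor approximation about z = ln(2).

(z - ln(2))^5/60 + (z - ln(2))^4/12 + (z - ln(2))^3/3 + (z - ln(2))^2 + 2*(z - ln(2)) + 2

F(ln(2)) = 2
F′(ln(2)) = 2
F′′(ln(2)) = 2
F′′′(ln(2)) = 2
F^(4)(ln(2)) = 2
F^(5)(ln(2)) = 2
Then c_k = F^(k)(ln(2))/k! gives each Taylor coefficient.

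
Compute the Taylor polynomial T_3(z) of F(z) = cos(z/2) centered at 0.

1 - z^2/8

F(0) = 1
F′(0) = 0
F′′(0) = -1/4
F′′′(0) = 0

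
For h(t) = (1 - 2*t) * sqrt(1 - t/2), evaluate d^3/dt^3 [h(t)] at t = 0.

Shift and add copies of the series according to the polynomial's terms.
From the series, [t^3] h = 7/128; multiply by 3! = 6 to get 21/64.

21/64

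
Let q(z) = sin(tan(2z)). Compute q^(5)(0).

Let u equal the inner series; expand the outer function in u and truncate.
From the series, [z^5] q = -4/5; multiply by 5! = 120 to get -96.

-96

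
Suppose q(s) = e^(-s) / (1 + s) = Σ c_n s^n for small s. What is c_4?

Expand each factor separately, then convolve coefficients.
[s^0] = 1;  [s^1] = -2;  [s^2] = 5/2;  [s^3] = -8/3;  [s^4] = 65/24.
So c_4 = q^(4)(0)/4! = 65/24.

65/24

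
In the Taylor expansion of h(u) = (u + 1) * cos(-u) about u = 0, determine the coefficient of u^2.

Shift and add copies of the series according to the polynomial's terms.
h(0) = 1
h′(0) = 1
h′′(0) = -1
So c_2 = h′′(0)/2! = -1/2.

-1/2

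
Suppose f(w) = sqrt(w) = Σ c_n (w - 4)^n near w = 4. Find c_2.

[(w - 4)^0] = 2;  [(w - 4)^1] = 1/4;  [(w - 4)^2] = -1/64.
So c_2 = f′′(4)/2! = -1/64.

-1/64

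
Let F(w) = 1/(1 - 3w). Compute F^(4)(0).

1944

The coefficient of w^4 in the expansion is 81, so F^(4)(0) = 4! * (81) = 1944.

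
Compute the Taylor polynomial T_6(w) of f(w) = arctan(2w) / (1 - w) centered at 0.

86*w^6/15 + 86*w^5/15 - 2*w^4/3 - 2*w^3/3 + 2*w^2 + 2*w

Take the Cauchy product of the two expansions.
f(0) = 0
f′(0) = 2
f′′(0) = 4
f′′′(0) = -4
f^(4)(0) = -16
f^(5)(0) = 688
f^(6)(0) = 4128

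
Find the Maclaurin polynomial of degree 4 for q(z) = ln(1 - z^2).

-z^4/2 - z^2

Differentiate repeatedly and evaluate at the center.
[z^0] = 0;  [z^1] = 0;  [z^2] = -1;  [z^3] = 0;  [z^4] = -1/2.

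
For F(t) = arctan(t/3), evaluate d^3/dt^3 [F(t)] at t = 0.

-2/27

From the series, [t^3] F = -1/81; multiply by 3! = 6 to get -2/27.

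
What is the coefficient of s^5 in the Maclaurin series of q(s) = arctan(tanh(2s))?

Let u equal the inner series; expand the outer function in u and truncate.
So c_5 = q^(5)(0)/5! = 64/3.

64/3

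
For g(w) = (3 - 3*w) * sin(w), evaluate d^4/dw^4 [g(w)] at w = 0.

Shift and add copies of the series according to the polynomial's terms.
The coefficient of w^4 in the expansion is 1/2, so g^(4)(0) = 4! * (1/2) = 12.

12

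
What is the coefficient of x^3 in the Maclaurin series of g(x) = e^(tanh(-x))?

Plug the Maclaurin series of the inner function into that of the outer and collect terms.
g(0) = 1
g′(0) = -1
g′′(0) = 1
g′′′(0) = 1
So c_3 = g′′′(0)/3! = 1/6.

1/6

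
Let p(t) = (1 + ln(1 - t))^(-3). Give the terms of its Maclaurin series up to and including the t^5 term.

741*t^5/10 + 145*t^4/4 + 17*t^3 + 15*t^2/2 + 3*t + 1

Let u equal the inner series; expand the outer function in u and truncate.
p(0) = 1
p′(0) = 3
p′′(0) = 15
p′′′(0) = 102
p^(4)(0) = 870
p^(5)(0) = 8892
Then c_k = p^(k)(0)/k! gives each Taylor coefficient.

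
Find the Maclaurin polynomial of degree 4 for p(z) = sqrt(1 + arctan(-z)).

Substitute the inner expansion into the outer series and collect powers.
p(0) = 1
p′(0) = -1/2
p′′(0) = -1/4
p′′′(0) = 5/8
p^(4)(0) = 17/16
Then c_k = p^(k)(0)/k! gives each Taylor coefficient.

17*z^4/384 + 5*z^3/48 - z^2/8 - z/2 + 1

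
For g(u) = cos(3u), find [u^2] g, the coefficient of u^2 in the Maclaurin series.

g(0) = 1
g′(0) = 0
g′′(0) = -9

-9/2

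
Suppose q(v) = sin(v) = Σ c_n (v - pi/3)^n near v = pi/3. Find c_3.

Use the known series and substitute for the argument.
[(v - pi/3)^0] = sqrt(3)/2;  [(v - pi/3)^1] = 1/2;  [(v - pi/3)^2] = -sqrt(3)/4;  [(v - pi/3)^3] = -1/12.
So c_3 = q′′′(pi/3)/3! = -1/12.

-1/12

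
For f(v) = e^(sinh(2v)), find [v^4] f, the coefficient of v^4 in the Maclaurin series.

Substitute the inner expansion into the outer series and collect powers.
So c_4 = f^(4)(0)/4! = 10/3.

10/3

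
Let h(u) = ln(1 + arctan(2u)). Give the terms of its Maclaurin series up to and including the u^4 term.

Let u equal the inner series; expand the outer function in u and truncate.

4*u^4/3 - 2*u^2 + 2*u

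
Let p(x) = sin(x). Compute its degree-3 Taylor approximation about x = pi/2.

1 - (x - pi/2)^2/2

p(pi/2) = 1
p′(pi/2) = 0
p′′(pi/2) = -1
p′′′(pi/2) = 0
The Taylor polynomial is Σ p^(k)(pi/2)/k! · (x - pi/2)^k.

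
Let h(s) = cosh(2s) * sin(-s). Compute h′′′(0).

Expand each factor separately, then convolve coefficients.
From the series, [s^3] h = -11/6; multiply by 3! = 6 to get -11.

-11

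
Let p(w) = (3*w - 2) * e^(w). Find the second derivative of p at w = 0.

Shift and add copies of the series according to the polynomial's terms.
The coefficient of w^2 in the expansion is 2, so p′′(0) = 2! * (2) = 4.

4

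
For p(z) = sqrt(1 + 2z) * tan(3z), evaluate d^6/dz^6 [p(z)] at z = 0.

Take the Cauchy product of the two expansions.
From the series, [z^6] p = 1581/40; multiply by 6! = 720 to get 28458.

28458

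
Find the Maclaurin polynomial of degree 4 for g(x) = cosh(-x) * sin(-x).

-x^3/3 - x

Write out both Maclaurin series and multiply, keeping only the needed powers.
[x^0] = 0;  [x^1] = -1;  [x^2] = 0;  [x^3] = -1/3;  [x^4] = 0.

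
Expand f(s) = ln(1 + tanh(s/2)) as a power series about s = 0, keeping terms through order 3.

-s^2/8 + s/2

Substitute the inner expansion into the outer series and collect powers.
[s^0] = 0;  [s^1] = 1/2;  [s^2] = -1/8;  [s^3] = 0.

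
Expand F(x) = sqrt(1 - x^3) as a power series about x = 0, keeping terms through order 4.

1 - x^3/2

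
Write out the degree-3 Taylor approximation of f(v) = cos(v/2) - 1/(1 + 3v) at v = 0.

Combine the two series term by term.
f(0) = 0
f′(0) = 3
f′′(0) = -73/4
f′′′(0) = 162
Then c_k = f^(k)(0)/k! gives each Taylor coefficient.

27*v^3 - 73*v^2/8 + 3*v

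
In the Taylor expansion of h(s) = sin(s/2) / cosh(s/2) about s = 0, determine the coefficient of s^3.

-1/12

Invert the denominator's series and multiply.
h(0) = 0
h′(0) = 1/2
h′′(0) = 0
h′′′(0) = -1/2
The Taylor polynomial is Σ h^(k)(0)/k! · s^k.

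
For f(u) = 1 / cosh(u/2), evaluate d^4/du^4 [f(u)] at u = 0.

Write the quotient as an unknown series and match coefficients against numerator = denominator · series.
The coefficient of u^4 in the expansion is 5/384, so f^(4)(0) = 4! * (5/384) = 5/16.

5/16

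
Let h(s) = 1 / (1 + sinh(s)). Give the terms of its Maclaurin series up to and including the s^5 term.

Use the geometric series for the reciprocal, then substitute.
h(0) = 1
h′(0) = -1
h′′(0) = 2
h′′′(0) = -7
h^(4)(0) = 32
h^(5)(0) = -181

-181*s^5/120 + 4*s^4/3 - 7*s^3/6 + s^2 - s + 1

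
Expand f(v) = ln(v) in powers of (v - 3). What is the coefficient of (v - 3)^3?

1/81

f(3) = ln(3)
f′(3) = 1/3
f′′(3) = -1/9
f′′′(3) = 2/27
The Taylor polynomial is Σ f^(k)(3)/k! · (v - 3)^k.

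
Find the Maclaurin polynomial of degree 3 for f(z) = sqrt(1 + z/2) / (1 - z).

157*z^3/128 + 39*z^2/32 + 5*z/4 + 1

Expand each factor separately, then convolve coefficients.
[z^0] = 1;  [z^1] = 5/4;  [z^2] = 39/32;  [z^3] = 157/128.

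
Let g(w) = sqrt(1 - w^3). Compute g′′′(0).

-3

Compute the successive derivatives at the expansion point and divide by k!.
The coefficient of w^3 in the expansion is -1/2, so g′′′(0) = 3! * (-1/2) = -3.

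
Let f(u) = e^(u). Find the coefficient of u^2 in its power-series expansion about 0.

[u^0] = 1;  [u^1] = 1;  [u^2] = 1/2.

1/2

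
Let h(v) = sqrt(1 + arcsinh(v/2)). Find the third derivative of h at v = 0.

Let u equal the inner series; expand the outer function in u and truncate.
From the series, [v^3] h = -1/384; multiply by 3! = 6 to get -1/64.

-1/64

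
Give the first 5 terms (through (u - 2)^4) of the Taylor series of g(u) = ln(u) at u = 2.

-(u - 2)^4/64 + (u - 2)^3/24 - (u - 2)^2/8 + (u - 2)/2 + ln(2)

g(2) = ln(2)
g′(2) = 1/2
g′′(2) = -1/4
g′′′(2) = 1/4
g^(4)(2) = -3/8
The Taylor polynomial is Σ g^(k)(2)/k! · (u - 2)^k.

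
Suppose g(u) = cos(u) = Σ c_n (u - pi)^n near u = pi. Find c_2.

1/2

Use the known series and substitute for the argument.
[(u - pi)^0] = -1;  [(u - pi)^1] = 0;  [(u - pi)^2] = 1/2.
So c_2 = g′′(pi)/2! = 1/2.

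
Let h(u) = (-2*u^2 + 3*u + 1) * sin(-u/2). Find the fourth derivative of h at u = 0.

3/2

Shift and add copies of the series according to the polynomial's terms.
The coefficient of u^4 in the expansion is 1/16, so h^(4)(0) = 4! * (1/16) = 3/2.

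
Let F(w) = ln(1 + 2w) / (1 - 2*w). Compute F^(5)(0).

Multiply the numerator's expansion by the denominator's geometric series.
From the series, [w^5] F = 376/15; multiply by 5! = 120 to get 3008.

3008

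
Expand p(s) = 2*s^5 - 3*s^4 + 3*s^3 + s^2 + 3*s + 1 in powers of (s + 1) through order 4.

p(-1) = -9
p′(-1) = 32
p′′(-1) = -92
p′′′(-1) = 210
p^(4)(-1) = -312
Dividing each by k! gives the coefficients c_0, ..., c_4.

-13*(s + 1)^4 + 35*(s + 1)^3 - 46*(s + 1)^2 + 32*(s + 1) - 9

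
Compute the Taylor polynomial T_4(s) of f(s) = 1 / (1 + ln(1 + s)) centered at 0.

Write 1/(1+u) = 1 - u + u^2 - u^3 + ... and substitute the series for u.
f(0) = 1
f′(0) = -1
f′′(0) = 3
f′′′(0) = -14
f^(4)(0) = 88
The Taylor polynomial is Σ f^(k)(0)/k! · s^k.

11*s^4/3 - 7*s^3/3 + 3*s^2/2 - s + 1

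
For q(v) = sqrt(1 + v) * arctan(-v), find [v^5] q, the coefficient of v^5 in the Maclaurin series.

-389/1920

Multiply the two series term by term and collect like powers.
q(0) = 0
q′(0) = -1
q′′(0) = -1
q′′′(0) = 11/4
q^(4)(0) = 5/2
q^(5)(0) = -389/16
So c_5 = q^(5)(0)/5! = -389/1920.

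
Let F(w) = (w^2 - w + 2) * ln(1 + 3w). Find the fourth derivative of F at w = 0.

Multiply each power in the prefactor through the base expansion.
The coefficient of w^4 in the expansion is -54, so F^(4)(0) = 4! * (-54) = -1296.

-1296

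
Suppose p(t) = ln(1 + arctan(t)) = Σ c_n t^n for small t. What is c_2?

Compose series: expand the inner function first, then feed it into the outer expansion.
So c_2 = p′′(0)/2! = -1/2.

-1/2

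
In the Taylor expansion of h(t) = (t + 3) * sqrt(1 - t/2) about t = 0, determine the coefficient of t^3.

Shift and add copies of the series according to the polynomial's terms.
h(0) = 3
h′(0) = 1/4
h′′(0) = -11/16
h′′′(0) = -21/64
So c_3 = h′′′(0)/3! = -7/128.

-7/128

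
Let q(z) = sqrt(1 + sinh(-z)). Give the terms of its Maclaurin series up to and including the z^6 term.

Compose series: expand the inner function first, then feed it into the outer expansion.
q(0) = 1
q′(0) = -1/2
q′′(0) = -1/4
q′′′(0) = -7/8
q^(4)(0) = -31/16
q^(5)(0) = -241/32
q^(6)(0) = -2401/64

-2401*z^6/46080 - 241*z^5/3840 - 31*z^4/384 - 7*z^3/48 - z^2/8 - z/2 + 1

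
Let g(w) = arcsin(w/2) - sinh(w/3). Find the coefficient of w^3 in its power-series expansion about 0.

19/1296

Combine the two series term by term.
[w^0] = 0;  [w^1] = 1/6;  [w^2] = 0;  [w^3] = 19/1296.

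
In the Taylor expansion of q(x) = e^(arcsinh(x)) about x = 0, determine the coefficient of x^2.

1/2

Let u equal the inner series; expand the outer function in u and truncate.
[x^0] = 1;  [x^1] = 1;  [x^2] = 1/2.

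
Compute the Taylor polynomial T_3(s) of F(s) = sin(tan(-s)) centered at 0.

Substitute the inner expansion into the outer series and collect powers.
[s^0] = 0;  [s^1] = -1;  [s^2] = 0;  [s^3] = -1/6.

-s^3/6 - s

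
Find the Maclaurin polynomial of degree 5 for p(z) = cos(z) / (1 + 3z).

Take the Cauchy product of the two expansions.
[z^0] = 1;  [z^1] = -3;  [z^2] = 17/2;  [z^3] = -51/2;  [z^4] = 1837/24;  [z^5] = -1837/8.

-1837*z^5/8 + 1837*z^4/24 - 51*z^3/2 + 17*z^2/2 - 3*z + 1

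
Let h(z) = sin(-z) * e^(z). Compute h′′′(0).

-2

Take the Cauchy product of the two expansions.
From the series, [z^3] h = -1/3; multiply by 3! = 6 to get -2.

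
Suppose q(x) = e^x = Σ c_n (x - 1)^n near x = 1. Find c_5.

e/120

Use the known series and substitute for the argument.
q(1) = e
q′(1) = e
q′′(1) = e
q′′′(1) = e
q^(4)(1) = e
q^(5)(1) = e
Then c_k = q^(k)(1)/k! gives each Taylor coefficient.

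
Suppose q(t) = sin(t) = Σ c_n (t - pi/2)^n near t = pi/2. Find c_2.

-1/2

Use the known series and substitute for the argument.
[(t - pi/2)^0] = 1;  [(t - pi/2)^1] = 0;  [(t - pi/2)^2] = -1/2.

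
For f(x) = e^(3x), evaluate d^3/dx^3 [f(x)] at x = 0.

27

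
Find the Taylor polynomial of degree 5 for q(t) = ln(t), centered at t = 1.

Differentiate repeatedly and evaluate at the center.
q(1) = 0
q′(1) = 1
q′′(1) = -1
q′′′(1) = 2
q^(4)(1) = -6
q^(5)(1) = 24
Then c_k = q^(k)(1)/k! gives each Taylor coefficient.

(t - 1)^5/5 - (t - 1)^4/4 + (t - 1)^3/3 - (t - 1)^2/2 + (t - 1)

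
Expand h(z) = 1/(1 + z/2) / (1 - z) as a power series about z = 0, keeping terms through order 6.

Take the Cauchy product of the two expansions.

43*z^6/64 + 21*z^5/32 + 11*z^4/16 + 5*z^3/8 + 3*z^2/4 + z/2 + 1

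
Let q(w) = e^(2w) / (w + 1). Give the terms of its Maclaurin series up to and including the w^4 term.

w^4/3 + w^3/3 + w^2 + w + 1

Use 1/(1 - r) = Σ r^k on the denominator, then take the Cauchy product.
q(0) = 1
q′(0) = 1
q′′(0) = 2
q′′′(0) = 2
q^(4)(0) = 8
The Taylor polynomial is Σ q^(k)(0)/k! · w^k.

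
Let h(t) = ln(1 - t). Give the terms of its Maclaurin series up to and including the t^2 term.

h(0) = 0
h′(0) = -1
h′′(0) = -1
Then c_k = h^(k)(0)/k! gives each Taylor coefficient.

-t^2/2 - t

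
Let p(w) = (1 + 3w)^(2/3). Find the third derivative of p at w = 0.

The coefficient of w^3 in the expansion is 4/3, so p′′′(0) = 3! * (4/3) = 8.

8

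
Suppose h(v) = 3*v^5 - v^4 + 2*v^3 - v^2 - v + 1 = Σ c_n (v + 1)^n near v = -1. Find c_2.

h(-1) = -5
h′(-1) = 26
h′′(-1) = -86
Dividing each by k! gives the coefficients c_0, ..., c_2.

-43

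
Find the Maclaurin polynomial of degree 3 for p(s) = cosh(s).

Apply the Taylor formula c_k = f^(k)(a)/k!.
p(0) = 1
p′(0) = 0
p′′(0) = 1
p′′′(0) = 0
The Taylor polynomial is Σ p^(k)(0)/k! · s^k.

s^2/2 + 1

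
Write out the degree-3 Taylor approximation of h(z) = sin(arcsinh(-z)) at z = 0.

z^3/3 - z

Let u equal the inner series; expand the outer function in u and truncate.
[z^0] = 0;  [z^1] = -1;  [z^2] = 0;  [z^3] = 1/3.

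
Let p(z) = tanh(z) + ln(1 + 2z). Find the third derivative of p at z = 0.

Expand each term separately and add.
The coefficient of z^3 in the expansion is 7/3, so p′′′(0) = 3! * (7/3) = 14.

14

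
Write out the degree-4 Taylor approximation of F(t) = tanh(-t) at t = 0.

Apply the Taylor formula c_k = f^(k)(a)/k!.
[t^0] = 0;  [t^1] = -1;  [t^2] = 0;  [t^3] = 1/3;  [t^4] = 0.

t^3/3 - t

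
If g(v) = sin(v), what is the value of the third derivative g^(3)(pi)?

Compute the successive derivatives at the expansion point and divide by k!.
The coefficient of (v - pi)^3 in the expansion is 1/6, so g′′′(pi) = 3! * (1/6) = 1.

1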